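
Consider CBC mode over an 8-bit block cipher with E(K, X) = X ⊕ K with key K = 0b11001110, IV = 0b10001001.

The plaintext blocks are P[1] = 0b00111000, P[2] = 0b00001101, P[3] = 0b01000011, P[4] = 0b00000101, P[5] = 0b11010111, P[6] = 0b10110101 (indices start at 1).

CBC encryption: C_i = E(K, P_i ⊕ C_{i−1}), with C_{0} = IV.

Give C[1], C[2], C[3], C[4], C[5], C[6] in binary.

C[1] = 0b01111111, C[2] = 0b10111100, C[3] = 0b00110001, C[4] = 0b11111010, C[5] = 0b11100011, C[6] = 0b10011000

C[1]: P[1] ⊕ 0b10001001 = 0b10110001; E(K, 0b10110001) = 0b01111111.
C[2]: P[2] ⊕ 0b01111111 = 0b01110010; E(K, 0b01110010) = 0b10111100.
C[3]: P[3] ⊕ 0b10111100 = 0b11111111; E(K, 0b11111111) = 0b00110001.
C[4]: P[4] ⊕ 0b00110001 = 0b00110100; E(K, 0b00110100) = 0b11111010.
C[5]: P[5] ⊕ 0b11111010 = 0b00101101; E(K, 0b00101101) = 0b11100011.
C[6]: P[6] ⊕ 0b11100011 = 0b01010110; E(K, 0b01010110) = 0b10011000.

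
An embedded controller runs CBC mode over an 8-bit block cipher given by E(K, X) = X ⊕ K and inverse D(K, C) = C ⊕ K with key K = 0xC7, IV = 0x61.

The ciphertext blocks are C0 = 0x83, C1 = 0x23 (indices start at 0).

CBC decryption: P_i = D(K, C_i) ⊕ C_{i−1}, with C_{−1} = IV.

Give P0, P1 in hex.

P0 = 0x25, P1 = 0x67

P0: D(K, 0x83) = 0x44; 0x44 ⊕ 0x61 = 0x25.
P1: D(K, 0x23) = 0xE4; 0xE4 ⊕ 0x83 = 0x67.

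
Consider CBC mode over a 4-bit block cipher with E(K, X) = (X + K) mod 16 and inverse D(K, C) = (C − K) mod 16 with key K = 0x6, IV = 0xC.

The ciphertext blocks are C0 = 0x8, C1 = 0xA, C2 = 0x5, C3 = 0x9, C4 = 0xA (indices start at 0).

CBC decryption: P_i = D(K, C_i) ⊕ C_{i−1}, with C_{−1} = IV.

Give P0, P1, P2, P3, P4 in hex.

P0: D(K, 0x8) = 0x2; 0x2 ⊕ 0xC = 0xE.
P1: D(K, 0xA) = 0x4; 0x4 ⊕ 0x8 = 0xC.
P2: D(K, 0x5) = 0xF; 0xF ⊕ 0xA = 0x5.
P3: D(K, 0x9) = 0x3; 0x3 ⊕ 0x5 = 0x6.
P4: D(K, 0xA) = 0x4; 0x4 ⊕ 0x9 = 0xD.

P0 = 0xE, P1 = 0xC, P2 = 0x5, P3 = 0x6, P4 = 0xD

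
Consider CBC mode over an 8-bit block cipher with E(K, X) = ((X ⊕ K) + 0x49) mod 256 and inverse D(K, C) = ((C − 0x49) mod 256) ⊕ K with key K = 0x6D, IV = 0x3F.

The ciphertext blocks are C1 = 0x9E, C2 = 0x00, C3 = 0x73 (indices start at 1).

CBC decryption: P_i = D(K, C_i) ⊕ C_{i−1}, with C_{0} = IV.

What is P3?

P3 = 0x47

P3: D(K, 0x73) = 0x47; 0x47 ⊕ 0x00 = 0x47.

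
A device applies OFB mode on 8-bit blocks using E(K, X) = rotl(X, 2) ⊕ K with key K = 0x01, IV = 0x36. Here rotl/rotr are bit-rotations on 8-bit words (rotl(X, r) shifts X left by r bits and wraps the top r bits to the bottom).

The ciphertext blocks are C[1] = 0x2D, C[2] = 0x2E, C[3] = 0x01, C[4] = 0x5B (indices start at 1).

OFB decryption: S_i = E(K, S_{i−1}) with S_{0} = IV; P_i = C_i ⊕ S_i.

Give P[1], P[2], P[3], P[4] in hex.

P[1]: S = E(K, 0x36) = 0xD9; 0x2D ⊕ 0xD9 = 0xF4.
P[2]: S = E(K, 0xD9) = 0x66; 0x2E ⊕ 0x66 = 0x48.
P[3]: S = E(K, 0x66) = 0x98; 0x01 ⊕ 0x98 = 0x99.
P[4]: S = E(K, 0x98) = 0x63; 0x5B ⊕ 0x63 = 0x38.

P[1] = 0xF4, P[2] = 0x48, P[3] = 0x99, P[4] = 0x38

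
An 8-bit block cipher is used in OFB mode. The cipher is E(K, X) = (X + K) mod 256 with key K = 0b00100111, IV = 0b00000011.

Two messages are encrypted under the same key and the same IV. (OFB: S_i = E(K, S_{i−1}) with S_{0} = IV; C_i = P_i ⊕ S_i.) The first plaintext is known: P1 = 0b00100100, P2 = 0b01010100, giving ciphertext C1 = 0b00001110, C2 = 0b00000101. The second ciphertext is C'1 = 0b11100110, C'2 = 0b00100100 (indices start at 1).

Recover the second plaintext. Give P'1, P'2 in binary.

In OFB with a reused IV, both messages share the same keystream S_i, so C_i ⊕ C'_i = P_i ⊕ P'_i and thus P'_i = P_i ⊕ C_i ⊕ C'_i.
P'1: 0b00100100 ⊕ 0b00001110 ⊕ 0b11100110 = 0b11001100.
P'2: 0b01010100 ⊕ 0b00000101 ⊕ 0b00100100 = 0b01110101.

P'1 = 0b11001100, P'2 = 0b01110101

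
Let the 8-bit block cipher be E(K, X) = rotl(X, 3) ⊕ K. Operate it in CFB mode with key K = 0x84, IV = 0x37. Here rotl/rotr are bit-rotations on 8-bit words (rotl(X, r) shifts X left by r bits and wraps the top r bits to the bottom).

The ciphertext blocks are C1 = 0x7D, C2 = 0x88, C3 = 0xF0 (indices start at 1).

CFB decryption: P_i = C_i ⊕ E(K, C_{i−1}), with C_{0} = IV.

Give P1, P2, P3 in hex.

P1 = 0x40, P2 = 0xE7, P3 = 0x30

P1: E(K, 0x37) = 0x3D; 0x7D ⊕ 0x3D = 0x40.
P2: E(K, 0x7D) = 0x6F; 0x88 ⊕ 0x6F = 0xE7.
P3: E(K, 0x88) = 0xC0; 0xF0 ⊕ 0xC0 = 0x30.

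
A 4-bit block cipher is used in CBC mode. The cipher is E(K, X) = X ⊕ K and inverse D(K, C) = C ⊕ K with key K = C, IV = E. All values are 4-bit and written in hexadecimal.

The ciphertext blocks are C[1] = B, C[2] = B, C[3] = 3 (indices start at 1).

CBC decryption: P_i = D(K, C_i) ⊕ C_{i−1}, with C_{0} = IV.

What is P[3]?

P[3] = 4

P[3]: D(K, 3) = F; F ⊕ B = 4.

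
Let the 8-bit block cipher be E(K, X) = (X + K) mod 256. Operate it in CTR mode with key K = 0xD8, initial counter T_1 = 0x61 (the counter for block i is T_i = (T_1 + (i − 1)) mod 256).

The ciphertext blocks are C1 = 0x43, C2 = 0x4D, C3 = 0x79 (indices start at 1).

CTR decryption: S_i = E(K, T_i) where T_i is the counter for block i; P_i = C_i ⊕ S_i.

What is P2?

P2: T = 0x62, S = E(K, T) = 0x3A; 0x4D ⊕ 0x3A = 0x77.

P2 = 0x77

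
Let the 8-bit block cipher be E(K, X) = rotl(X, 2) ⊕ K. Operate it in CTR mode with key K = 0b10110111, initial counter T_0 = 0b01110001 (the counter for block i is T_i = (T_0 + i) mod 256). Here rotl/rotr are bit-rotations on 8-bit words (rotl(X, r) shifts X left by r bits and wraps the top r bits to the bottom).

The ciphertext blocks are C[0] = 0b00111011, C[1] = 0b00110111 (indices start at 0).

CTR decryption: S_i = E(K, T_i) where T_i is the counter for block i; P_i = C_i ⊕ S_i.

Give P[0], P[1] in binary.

P[0]: T = 0b01110001, S = E(K, T) = 0b01110010; 0b00111011 ⊕ 0b01110010 = 0b01001001.
P[1]: T = 0b01110010, S = E(K, T) = 0b01111110; 0b00110111 ⊕ 0b01111110 = 0b01001001.

P[0] = 0b01001001, P[1] = 0b01001001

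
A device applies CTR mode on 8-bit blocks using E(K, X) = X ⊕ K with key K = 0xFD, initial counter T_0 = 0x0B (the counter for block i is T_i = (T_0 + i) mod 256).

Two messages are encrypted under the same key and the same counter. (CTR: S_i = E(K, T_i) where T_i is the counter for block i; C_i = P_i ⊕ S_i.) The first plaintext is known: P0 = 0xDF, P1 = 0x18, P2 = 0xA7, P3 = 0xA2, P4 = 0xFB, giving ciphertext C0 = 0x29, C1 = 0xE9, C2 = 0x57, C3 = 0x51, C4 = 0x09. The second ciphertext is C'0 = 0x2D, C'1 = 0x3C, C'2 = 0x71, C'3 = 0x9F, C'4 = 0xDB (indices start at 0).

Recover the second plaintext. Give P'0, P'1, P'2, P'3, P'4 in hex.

In CTR with a reused counter, both messages share the same keystream S_i, so C_i ⊕ C'_i = P_i ⊕ P'_i and thus P'_i = P_i ⊕ C_i ⊕ C'_i.
P'0: 0xDF ⊕ 0x29 ⊕ 0x2D = 0xDB.
P'1: 0x18 ⊕ 0xE9 ⊕ 0x3C = 0xCD.
P'2: 0xA7 ⊕ 0x57 ⊕ 0x71 = 0x81.
P'3: 0xA2 ⊕ 0x51 ⊕ 0x9F = 0x6C.
P'4: 0xFB ⊕ 0x09 ⊕ 0xDB = 0x29.

P'0 = 0xDB, P'1 = 0xCD, P'2 = 0x81, P'3 = 0x6C, P'4 = 0x29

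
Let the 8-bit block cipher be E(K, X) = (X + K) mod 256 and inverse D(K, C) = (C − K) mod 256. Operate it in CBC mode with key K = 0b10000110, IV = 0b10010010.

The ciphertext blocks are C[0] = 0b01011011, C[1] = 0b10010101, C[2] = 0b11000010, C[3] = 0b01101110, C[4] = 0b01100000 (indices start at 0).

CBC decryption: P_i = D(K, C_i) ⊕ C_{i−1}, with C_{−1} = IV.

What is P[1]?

P[1] = 0b01010100

P[1]: D(K, 0b10010101) = 0b00001111; 0b00001111 ⊕ 0b01011011 = 0b01010100.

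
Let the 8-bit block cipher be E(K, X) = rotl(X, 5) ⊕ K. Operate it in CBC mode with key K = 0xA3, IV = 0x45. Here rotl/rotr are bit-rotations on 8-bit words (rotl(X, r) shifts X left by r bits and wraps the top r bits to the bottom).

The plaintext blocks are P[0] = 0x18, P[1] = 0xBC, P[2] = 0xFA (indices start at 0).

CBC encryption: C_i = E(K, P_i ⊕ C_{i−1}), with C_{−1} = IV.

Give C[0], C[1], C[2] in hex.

C[0]: P[0] ⊕ 0x45 = 0x5D; E(K, 0x5D) = 0x08.
C[1]: P[1] ⊕ 0x08 = 0xB4; E(K, 0xB4) = 0x35.
C[2]: P[2] ⊕ 0x35 = 0xCF; E(K, 0xCF) = 0x5A.

C[0] = 0x08, C[1] = 0x35, C[2] = 0x5A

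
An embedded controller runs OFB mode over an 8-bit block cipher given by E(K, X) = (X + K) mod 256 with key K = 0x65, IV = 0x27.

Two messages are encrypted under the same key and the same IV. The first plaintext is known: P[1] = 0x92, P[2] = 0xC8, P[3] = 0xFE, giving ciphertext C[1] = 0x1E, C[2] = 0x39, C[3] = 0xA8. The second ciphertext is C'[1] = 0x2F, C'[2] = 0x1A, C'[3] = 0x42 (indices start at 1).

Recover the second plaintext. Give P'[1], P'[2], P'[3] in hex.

In OFB with a reused IV, both messages share the same keystream S_i, so C_i ⊕ C'_i = P_i ⊕ P'_i and thus P'_i = P_i ⊕ C_i ⊕ C'_i.
P'[1]: 0x92 ⊕ 0x1E ⊕ 0x2F = 0xA3.
P'[2]: 0xC8 ⊕ 0x39 ⊕ 0x1A = 0xEB.
P'[3]: 0xFE ⊕ 0xA8 ⊕ 0x42 = 0x14.

P'[1] = 0xA3, P'[2] = 0xEB, P'[3] = 0x14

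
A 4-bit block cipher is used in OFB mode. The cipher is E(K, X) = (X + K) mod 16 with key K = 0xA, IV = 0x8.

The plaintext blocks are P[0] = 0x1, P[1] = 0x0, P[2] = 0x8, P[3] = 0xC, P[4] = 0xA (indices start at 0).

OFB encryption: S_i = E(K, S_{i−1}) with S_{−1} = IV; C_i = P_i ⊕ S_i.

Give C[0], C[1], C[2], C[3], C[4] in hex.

C[0] = 0x3, C[1] = 0xC, C[2] = 0xE, C[3] = 0xC, C[4] = 0x0

C[0]: S = E(K, 0x8) = 0x2; 0x1 ⊕ 0x2 = 0x3.
C[1]: S = E(K, 0x2) = 0xC; 0x0 ⊕ 0xC = 0xC.
C[2]: S = E(K, 0xC) = 0x6; 0x8 ⊕ 0x6 = 0xE.
C[3]: S = E(K, 0x6) = 0x0; 0xC ⊕ 0x0 = 0xC.
C[4]: S = E(K, 0x0) = 0xA; 0xA ⊕ 0xA = 0x0.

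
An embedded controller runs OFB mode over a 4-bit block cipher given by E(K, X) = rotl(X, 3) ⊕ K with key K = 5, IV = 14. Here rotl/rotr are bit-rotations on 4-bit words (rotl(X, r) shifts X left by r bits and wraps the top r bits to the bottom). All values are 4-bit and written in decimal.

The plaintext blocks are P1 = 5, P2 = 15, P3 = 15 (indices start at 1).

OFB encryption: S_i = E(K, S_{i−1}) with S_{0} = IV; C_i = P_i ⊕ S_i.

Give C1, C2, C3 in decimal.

C1: S = E(K, 14) = 2; 5 ⊕ 2 = 7.
C2: S = E(K, 2) = 4; 15 ⊕ 4 = 11.
C3: S = E(K, 4) = 7; 15 ⊕ 7 = 8.

C1 = 7, C2 = 11, C3 = 8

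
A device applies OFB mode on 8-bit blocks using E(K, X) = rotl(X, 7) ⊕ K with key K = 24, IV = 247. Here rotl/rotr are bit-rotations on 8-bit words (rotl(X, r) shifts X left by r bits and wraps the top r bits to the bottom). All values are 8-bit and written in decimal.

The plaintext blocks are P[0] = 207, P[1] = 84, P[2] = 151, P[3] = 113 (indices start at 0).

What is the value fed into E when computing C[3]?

236

OFB encryption: S_i = E(K, S_{i−1}) with S_{−1} = IV; C_i = P_i ⊕ S_i.
C[0]: S = E(K, 247) = 227; 207 ⊕ 227 = 44.
C[1]: S = E(K, 227) = 233; 84 ⊕ 233 = 189.
C[2]: S = E(K, 233) = 236; 151 ⊕ 236 = 123.
C[3]: S = E(K, 236) = 110; 113 ⊕ 110 = 31.
So the input to E for block [3] is 236.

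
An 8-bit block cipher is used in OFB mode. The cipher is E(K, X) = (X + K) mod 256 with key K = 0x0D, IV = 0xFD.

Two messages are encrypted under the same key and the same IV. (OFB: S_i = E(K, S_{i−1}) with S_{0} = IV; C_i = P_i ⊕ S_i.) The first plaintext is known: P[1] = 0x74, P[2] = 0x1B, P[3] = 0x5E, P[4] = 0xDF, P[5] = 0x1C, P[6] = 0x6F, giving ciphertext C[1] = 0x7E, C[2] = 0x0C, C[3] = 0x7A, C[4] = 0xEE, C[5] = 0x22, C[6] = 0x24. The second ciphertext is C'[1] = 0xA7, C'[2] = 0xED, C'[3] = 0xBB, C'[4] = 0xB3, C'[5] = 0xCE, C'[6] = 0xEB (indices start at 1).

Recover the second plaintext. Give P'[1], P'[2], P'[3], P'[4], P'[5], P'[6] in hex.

P'[1] = 0xAD, P'[2] = 0xFA, P'[3] = 0x9F, P'[4] = 0x82, P'[5] = 0xF0, P'[6] = 0xA0

In OFB with a reused IV, both messages share the same keystream S_i, so C_i ⊕ C'_i = P_i ⊕ P'_i and thus P'_i = P_i ⊕ C_i ⊕ C'_i.
P'[1]: 0x74 ⊕ 0x7E ⊕ 0xA7 = 0xAD.
P'[2]: 0x1B ⊕ 0x0C ⊕ 0xED = 0xFA.
P'[3]: 0x5E ⊕ 0x7A ⊕ 0xBB = 0x9F.
P'[4]: 0xDF ⊕ 0xEE ⊕ 0xB3 = 0x82.
P'[5]: 0x1C ⊕ 0x22 ⊕ 0xCE = 0xF0.
P'[6]: 0x6F ⊕ 0x24 ⊕ 0xEB = 0xA0.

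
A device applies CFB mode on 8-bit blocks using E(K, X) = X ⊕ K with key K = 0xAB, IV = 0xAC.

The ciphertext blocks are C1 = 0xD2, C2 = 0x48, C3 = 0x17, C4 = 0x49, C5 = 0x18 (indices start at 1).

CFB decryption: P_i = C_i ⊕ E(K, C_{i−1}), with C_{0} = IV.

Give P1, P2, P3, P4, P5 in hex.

P1: E(K, 0xAC) = 0x07; 0xD2 ⊕ 0x07 = 0xD5.
P2: E(K, 0xD2) = 0x79; 0x48 ⊕ 0x79 = 0x31.
P3: E(K, 0x48) = 0xE3; 0x17 ⊕ 0xE3 = 0xF4.
P4: E(K, 0x17) = 0xBC; 0x49 ⊕ 0xBC = 0xF5.
P5: E(K, 0x49) = 0xE2; 0x18 ⊕ 0xE2 = 0xFA.

P1 = 0xD5, P2 = 0x31, P3 = 0xF4, P4 = 0xF5, P5 = 0xFA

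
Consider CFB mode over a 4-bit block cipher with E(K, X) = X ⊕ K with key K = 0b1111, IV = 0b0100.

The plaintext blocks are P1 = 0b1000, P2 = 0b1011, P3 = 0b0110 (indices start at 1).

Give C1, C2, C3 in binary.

CFB encryption: C_i = P_i ⊕ E(K, C_{i−1}), with C_{0} = IV.
C1: E(K, 0b0100) = 0b1011; 0b1000 ⊕ 0b1011 = 0b0011.
C2: E(K, 0b0011) = 0b1100; 0b1011 ⊕ 0b1100 = 0b0111.
C3: E(K, 0b0111) = 0b1000; 0b0110 ⊕ 0b1000 = 0b1110.

C1 = 0b0011, C2 = 0b0111, C3 = 0b1110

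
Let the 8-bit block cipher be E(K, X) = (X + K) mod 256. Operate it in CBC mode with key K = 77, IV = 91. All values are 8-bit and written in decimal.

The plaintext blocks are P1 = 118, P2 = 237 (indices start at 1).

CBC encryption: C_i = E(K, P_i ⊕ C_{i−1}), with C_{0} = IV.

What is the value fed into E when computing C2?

C1: P1 ⊕ 91 = 45; E(K, 45) = 122.
C2: P2 ⊕ 122 = 151; E(K, 151) = 228.
So the input to E for block 2 is 151.

151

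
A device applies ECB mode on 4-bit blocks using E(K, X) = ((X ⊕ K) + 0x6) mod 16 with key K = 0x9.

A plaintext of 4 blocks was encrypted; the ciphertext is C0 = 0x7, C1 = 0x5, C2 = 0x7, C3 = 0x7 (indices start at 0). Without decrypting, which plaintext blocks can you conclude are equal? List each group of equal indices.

ECB encrypts each block independently with the same key, so equal ciphertext blocks imply equal plaintext blocks.
C0 = C2 = C3 = 0x7, so P0 = P2 = P3.

P0 = P2 = P3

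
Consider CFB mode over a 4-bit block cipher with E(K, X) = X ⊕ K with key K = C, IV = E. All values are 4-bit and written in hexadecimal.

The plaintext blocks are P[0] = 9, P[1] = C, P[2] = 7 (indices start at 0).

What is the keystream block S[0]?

CFB encryption: C_i = P_i ⊕ E(K, C_{i−1}), with C_{−1} = IV.
C[0]: E(K, E) = 2; 9 ⊕ 2 = B.
So S[0] = 2.

2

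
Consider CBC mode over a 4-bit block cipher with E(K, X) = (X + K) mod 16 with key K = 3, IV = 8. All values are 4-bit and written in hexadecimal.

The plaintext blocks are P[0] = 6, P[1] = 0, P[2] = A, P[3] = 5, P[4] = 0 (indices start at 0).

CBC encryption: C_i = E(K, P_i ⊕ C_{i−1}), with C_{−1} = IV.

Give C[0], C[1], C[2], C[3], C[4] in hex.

C[0]: P[0] ⊕ 8 = E; E(K, E) = 1.
C[1]: P[1] ⊕ 1 = 1; E(K, 1) = 4.
C[2]: P[2] ⊕ 4 = E; E(K, E) = 1.
C[3]: P[3] ⊕ 1 = 4; E(K, 4) = 7.
C[4]: P[4] ⊕ 7 = 7; E(K, 7) = A.

C[0] = 1, C[1] = 4, C[2] = 1, C[3] = 7, C[4] = A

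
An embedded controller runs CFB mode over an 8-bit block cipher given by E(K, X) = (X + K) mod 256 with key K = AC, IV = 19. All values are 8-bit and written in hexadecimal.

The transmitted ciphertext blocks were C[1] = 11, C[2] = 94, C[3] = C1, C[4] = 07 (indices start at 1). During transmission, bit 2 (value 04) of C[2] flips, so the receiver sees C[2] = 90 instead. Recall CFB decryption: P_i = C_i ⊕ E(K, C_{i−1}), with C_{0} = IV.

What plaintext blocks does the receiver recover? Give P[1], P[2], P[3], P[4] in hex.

Only C[2] changed, to 90. In CFB, a change in C_i flips the same bit in P_i and garbles P_{i+1}. Decrypting the received ciphertext:
P[1]: E(K, 19) = C5; 11 ⊕ C5 = D4.
P[2]: E(K, 11) = BD; 90 ⊕ BD = 2D.
P[3]: E(K, 90) = 3C; C1 ⊕ 3C = FD.
P[4]: E(K, C1) = 6D; 07 ⊕ 6D = 6A.
Blocks that differ from the original plaintext: P[2], P[3].

P[1] = D4, P[2] = 2D, P[3] = FD, P[4] = 6A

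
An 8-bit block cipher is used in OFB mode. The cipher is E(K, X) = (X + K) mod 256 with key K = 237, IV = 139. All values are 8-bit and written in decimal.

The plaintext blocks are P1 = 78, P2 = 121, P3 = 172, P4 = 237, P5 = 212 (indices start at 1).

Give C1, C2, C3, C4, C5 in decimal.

C1 = 54, C2 = 28, C3 = 254, C4 = 210, C5 = 248

OFB encryption: S_i = E(K, S_{i−1}) with S_{0} = IV; C_i = P_i ⊕ S_i.
C1: S = E(K, 139) = 120; 78 ⊕ 120 = 54.
C2: S = E(K, 120) = 101; 121 ⊕ 101 = 28.
C3: S = E(K, 101) = 82; 172 ⊕ 82 = 254.
C4: S = E(K, 82) = 63; 237 ⊕ 63 = 210.
C5: S = E(K, 63) = 44; 212 ⊕ 44 = 248.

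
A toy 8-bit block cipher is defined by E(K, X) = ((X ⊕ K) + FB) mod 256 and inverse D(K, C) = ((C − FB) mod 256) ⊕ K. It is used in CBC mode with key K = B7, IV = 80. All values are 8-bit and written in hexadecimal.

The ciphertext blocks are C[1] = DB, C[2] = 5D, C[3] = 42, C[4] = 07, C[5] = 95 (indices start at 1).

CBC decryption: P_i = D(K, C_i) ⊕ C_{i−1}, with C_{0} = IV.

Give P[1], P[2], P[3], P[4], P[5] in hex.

P[1]: D(K, DB) = 57; 57 ⊕ 80 = D7.
P[2]: D(K, 5D) = D5; D5 ⊕ DB = 0E.
P[3]: D(K, 42) = F0; F0 ⊕ 5D = AD.
P[4]: D(K, 07) = BB; BB ⊕ 42 = F9.
P[5]: D(K, 95) = 2D; 2D ⊕ 07 = 2A.

P[1] = D7, P[2] = 0E, P[3] = AD, P[4] = F9, P[5] = 2A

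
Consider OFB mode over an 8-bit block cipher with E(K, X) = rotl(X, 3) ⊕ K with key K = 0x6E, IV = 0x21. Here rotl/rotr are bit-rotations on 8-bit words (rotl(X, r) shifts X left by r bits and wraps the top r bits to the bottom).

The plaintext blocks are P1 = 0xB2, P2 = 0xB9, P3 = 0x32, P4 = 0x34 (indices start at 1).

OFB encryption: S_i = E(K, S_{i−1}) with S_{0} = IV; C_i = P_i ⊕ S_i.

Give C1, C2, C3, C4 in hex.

C1 = 0xD5, C2 = 0xEC, C3 = 0xF6, C4 = 0x7C

C1: S = E(K, 0x21) = 0x67; 0xB2 ⊕ 0x67 = 0xD5.
C2: S = E(K, 0x67) = 0x55; 0xB9 ⊕ 0x55 = 0xEC.
C3: S = E(K, 0x55) = 0xC4; 0x32 ⊕ 0xC4 = 0xF6.
C4: S = E(K, 0xC4) = 0x48; 0x34 ⊕ 0x48 = 0x7C.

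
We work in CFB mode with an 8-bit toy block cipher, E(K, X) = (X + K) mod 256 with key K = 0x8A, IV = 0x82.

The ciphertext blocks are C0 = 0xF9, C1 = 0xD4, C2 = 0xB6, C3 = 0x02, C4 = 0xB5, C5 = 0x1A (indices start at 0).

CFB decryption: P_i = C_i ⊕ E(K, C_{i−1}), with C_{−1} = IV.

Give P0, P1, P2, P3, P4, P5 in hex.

P0: E(K, 0x82) = 0x0C; 0xF9 ⊕ 0x0C = 0xF5.
P1: E(K, 0xF9) = 0x83; 0xD4 ⊕ 0x83 = 0x57.
P2: E(K, 0xD4) = 0x5E; 0xB6 ⊕ 0x5E = 0xE8.
P3: E(K, 0xB6) = 0x40; 0x02 ⊕ 0x40 = 0x42.
P4: E(K, 0x02) = 0x8C; 0xB5 ⊕ 0x8C = 0x39.
P5: E(K, 0xB5) = 0x3F; 0x1A ⊕ 0x3F = 0x25.

P0 = 0xF5, P1 = 0x57, P2 = 0xE8, P3 = 0x42, P4 = 0x39, P5 = 0x25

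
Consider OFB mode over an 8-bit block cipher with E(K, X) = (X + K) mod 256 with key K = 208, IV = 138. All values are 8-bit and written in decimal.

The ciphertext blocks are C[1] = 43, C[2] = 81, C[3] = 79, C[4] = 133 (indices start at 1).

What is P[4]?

OFB decryption: S_i = E(K, S_{i−1}) with S_{0} = IV; P_i = C_i ⊕ S_i.
P[1]: S = E(K, 138) = 90; 43 ⊕ 90 = 113.
P[2]: S = E(K, 90) = 42; 81 ⊕ 42 = 123.
P[3]: S = E(K, 42) = 250; 79 ⊕ 250 = 181.
P[4]: S = E(K, 250) = 202; 133 ⊕ 202 = 79.

P[4] = 79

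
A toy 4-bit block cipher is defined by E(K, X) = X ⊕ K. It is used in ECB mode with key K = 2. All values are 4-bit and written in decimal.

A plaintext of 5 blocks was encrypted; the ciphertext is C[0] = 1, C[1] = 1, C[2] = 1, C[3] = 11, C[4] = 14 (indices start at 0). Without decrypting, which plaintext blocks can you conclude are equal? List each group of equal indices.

ECB encrypts each block independently with the same key, so equal ciphertext blocks imply equal plaintext blocks.
C[0] = C[1] = C[2] = 1, so P[0] = P[1] = P[2].

P[0] = P[1] = P[2]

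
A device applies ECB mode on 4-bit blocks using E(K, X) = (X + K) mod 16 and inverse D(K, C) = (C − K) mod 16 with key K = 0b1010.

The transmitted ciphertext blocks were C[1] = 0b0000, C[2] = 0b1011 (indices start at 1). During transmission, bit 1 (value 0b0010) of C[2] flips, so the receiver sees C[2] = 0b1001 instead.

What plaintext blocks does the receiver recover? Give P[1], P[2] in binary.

ECB decryption: P_i = D(K, C_i).
Only C[2] changed, to 0b1001. In ECB, a change in C_i affects only P_i. Decrypting the received ciphertext:
P[1]: D(K, 0b0000) = 0b0110.
P[2]: D(K, 0b1001) = 0b1111.
Blocks that differ from the original plaintext: P[2].

P[1] = 0b0110, P[2] = 0b1111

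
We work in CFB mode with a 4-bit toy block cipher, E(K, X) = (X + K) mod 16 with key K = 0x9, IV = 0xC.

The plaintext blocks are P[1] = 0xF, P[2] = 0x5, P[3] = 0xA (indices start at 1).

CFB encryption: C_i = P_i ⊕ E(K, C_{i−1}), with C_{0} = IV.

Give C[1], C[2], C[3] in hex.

C[1]: E(K, 0xC) = 0x5; 0xF ⊕ 0x5 = 0xA.
C[2]: E(K, 0xA) = 0x3; 0x5 ⊕ 0x3 = 0x6.
C[3]: E(K, 0x6) = 0xF; 0xA ⊕ 0xF = 0x5.

C[1] = 0xA, C[2] = 0x6, C[3] = 0x5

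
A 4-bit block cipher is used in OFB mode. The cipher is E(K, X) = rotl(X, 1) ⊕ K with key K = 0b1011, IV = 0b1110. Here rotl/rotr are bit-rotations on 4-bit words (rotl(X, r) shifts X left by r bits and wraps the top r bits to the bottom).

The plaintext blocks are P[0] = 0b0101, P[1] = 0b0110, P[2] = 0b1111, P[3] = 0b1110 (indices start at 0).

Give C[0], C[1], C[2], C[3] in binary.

C[0] = 0b0011, C[1] = 0b0001, C[2] = 0b1010, C[3] = 0b1111

OFB encryption: S_i = E(K, S_{i−1}) with S_{−1} = IV; C_i = P_i ⊕ S_i.
C[0]: S = E(K, 0b1110) = 0b0110; 0b0101 ⊕ 0b0110 = 0b0011.
C[1]: S = E(K, 0b0110) = 0b0111; 0b0110 ⊕ 0b0111 = 0b0001.
C[2]: S = E(K, 0b0111) = 0b0101; 0b1111 ⊕ 0b0101 = 0b1010.
C[3]: S = E(K, 0b0101) = 0b0001; 0b1110 ⊕ 0b0001 = 0b1111.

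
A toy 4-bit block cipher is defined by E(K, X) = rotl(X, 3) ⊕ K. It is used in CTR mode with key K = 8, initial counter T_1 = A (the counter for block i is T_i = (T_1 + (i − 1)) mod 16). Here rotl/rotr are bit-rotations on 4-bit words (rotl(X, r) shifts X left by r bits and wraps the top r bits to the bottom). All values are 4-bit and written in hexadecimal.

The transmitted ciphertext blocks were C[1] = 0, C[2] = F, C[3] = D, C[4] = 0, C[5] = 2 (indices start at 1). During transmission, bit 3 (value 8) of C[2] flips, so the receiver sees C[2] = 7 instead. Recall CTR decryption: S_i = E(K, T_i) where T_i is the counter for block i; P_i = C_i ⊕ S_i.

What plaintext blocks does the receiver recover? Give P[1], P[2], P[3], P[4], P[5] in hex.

Only C[2] changed, to 7. In CTR, a change in C_i flips the same bit in P_i only; the keystream is unaffected. Decrypting the received ciphertext:
P[1]: T = A, S = E(K, T) = D; 0 ⊕ D = D.
P[2]: T = B, S = E(K, T) = 5; 7 ⊕ 5 = 2.
P[3]: T = C, S = E(K, T) = E; D ⊕ E = 3.
P[4]: T = D, S = E(K, T) = 6; 0 ⊕ 6 = 6.
P[5]: T = E, S = E(K, T) = F; 2 ⊕ F = D.
Blocks that differ from the original plaintext: P[2].

P[1] = D, P[2] = 2, P[3] = 3, P[4] = 6, P[5] = D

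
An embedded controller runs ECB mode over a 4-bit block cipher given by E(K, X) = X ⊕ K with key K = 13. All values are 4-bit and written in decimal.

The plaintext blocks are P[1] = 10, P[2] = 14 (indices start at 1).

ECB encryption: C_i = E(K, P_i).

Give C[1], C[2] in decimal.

C[1]: E(K, 10) = 7.
C[2]: E(K, 14) = 3.

C[1] = 7, C[2] = 3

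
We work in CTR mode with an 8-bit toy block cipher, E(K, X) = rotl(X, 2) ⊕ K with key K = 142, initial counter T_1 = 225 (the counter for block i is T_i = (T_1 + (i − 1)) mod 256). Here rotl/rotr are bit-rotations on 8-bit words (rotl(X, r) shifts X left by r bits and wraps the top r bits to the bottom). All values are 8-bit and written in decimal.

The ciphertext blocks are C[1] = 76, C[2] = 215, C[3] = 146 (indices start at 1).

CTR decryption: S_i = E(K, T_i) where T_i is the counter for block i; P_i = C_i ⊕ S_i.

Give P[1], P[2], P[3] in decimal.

P[1]: T = 225, S = E(K, T) = 9; 76 ⊕ 9 = 69.
P[2]: T = 226, S = E(K, T) = 5; 215 ⊕ 5 = 210.
P[3]: T = 227, S = E(K, T) = 1; 146 ⊕ 1 = 147.

P[1] = 69, P[2] = 210, P[3] = 147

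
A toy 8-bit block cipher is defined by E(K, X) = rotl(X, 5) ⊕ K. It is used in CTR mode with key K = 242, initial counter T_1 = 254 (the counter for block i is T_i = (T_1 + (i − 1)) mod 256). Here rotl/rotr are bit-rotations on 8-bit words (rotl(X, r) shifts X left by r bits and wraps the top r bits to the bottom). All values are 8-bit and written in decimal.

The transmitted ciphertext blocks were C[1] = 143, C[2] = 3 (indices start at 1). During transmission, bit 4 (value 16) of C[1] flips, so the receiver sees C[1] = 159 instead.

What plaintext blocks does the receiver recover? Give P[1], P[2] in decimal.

P[1] = 178, P[2] = 14

CTR decryption: S_i = E(K, T_i) where T_i is the counter for block i; P_i = C_i ⊕ S_i.
Only C[1] changed, to 159. In CTR, a change in C_i flips the same bit in P_i only; the keystream is unaffected. Decrypting the received ciphertext:
P[1]: T = 254, S = E(K, T) = 45; 159 ⊕ 45 = 178.
P[2]: T = 255, S = E(K, T) = 13; 3 ⊕ 13 = 14.
Blocks that differ from the original plaintext: P[1].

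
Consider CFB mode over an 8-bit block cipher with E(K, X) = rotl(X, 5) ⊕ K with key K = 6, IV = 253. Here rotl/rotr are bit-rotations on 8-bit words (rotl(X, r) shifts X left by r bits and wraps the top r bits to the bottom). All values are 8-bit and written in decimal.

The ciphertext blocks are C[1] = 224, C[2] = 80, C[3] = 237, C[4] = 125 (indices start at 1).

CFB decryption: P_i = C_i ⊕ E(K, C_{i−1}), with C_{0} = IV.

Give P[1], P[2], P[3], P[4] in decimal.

P[1] = 89, P[2] = 74, P[3] = 225, P[4] = 198

P[1]: E(K, 253) = 185; 224 ⊕ 185 = 89.
P[2]: E(K, 224) = 26; 80 ⊕ 26 = 74.
P[3]: E(K, 80) = 12; 237 ⊕ 12 = 225.
P[4]: E(K, 237) = 187; 125 ⊕ 187 = 198.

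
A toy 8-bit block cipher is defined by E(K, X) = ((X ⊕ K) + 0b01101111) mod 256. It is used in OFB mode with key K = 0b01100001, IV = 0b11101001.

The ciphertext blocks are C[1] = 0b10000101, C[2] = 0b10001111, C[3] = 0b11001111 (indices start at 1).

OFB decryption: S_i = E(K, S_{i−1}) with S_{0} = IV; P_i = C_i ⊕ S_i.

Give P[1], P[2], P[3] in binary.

P[1]: S = E(K, 0b11101001) = 0b11110111; 0b10000101 ⊕ 0b11110111 = 0b01110010.
P[2]: S = E(K, 0b11110111) = 0b00000101; 0b10001111 ⊕ 0b00000101 = 0b10001010.
P[3]: S = E(K, 0b00000101) = 0b11010011; 0b11001111 ⊕ 0b11010011 = 0b00011100.

P[1] = 0b01110010, P[2] = 0b10001010, P[3] = 0b00011100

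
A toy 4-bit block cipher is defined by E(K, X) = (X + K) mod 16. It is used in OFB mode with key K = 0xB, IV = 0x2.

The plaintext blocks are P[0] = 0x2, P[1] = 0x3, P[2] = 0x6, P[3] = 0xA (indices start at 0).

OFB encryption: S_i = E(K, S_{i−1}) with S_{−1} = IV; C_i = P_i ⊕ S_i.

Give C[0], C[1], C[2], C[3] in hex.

C[0] = 0xF, C[1] = 0xB, C[2] = 0x5, C[3] = 0x4

C[0]: S = E(K, 0x2) = 0xD; 0x2 ⊕ 0xD = 0xF.
C[1]: S = E(K, 0xD) = 0x8; 0x3 ⊕ 0x8 = 0xB.
C[2]: S = E(K, 0x8) = 0x3; 0x6 ⊕ 0x3 = 0x5.
C[3]: S = E(K, 0x3) = 0xE; 0xA ⊕ 0xE = 0x4.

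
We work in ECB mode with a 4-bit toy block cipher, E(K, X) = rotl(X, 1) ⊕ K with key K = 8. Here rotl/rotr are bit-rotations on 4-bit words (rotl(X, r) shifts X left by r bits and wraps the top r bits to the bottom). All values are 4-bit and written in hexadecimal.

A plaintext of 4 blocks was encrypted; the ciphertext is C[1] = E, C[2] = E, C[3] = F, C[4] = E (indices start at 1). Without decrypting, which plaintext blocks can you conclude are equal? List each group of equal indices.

P[1] = P[2] = P[4]

ECB encrypts each block independently with the same key, so equal ciphertext blocks imply equal plaintext blocks.
C[1] = C[2] = C[4] = E, so P[1] = P[2] = P[4].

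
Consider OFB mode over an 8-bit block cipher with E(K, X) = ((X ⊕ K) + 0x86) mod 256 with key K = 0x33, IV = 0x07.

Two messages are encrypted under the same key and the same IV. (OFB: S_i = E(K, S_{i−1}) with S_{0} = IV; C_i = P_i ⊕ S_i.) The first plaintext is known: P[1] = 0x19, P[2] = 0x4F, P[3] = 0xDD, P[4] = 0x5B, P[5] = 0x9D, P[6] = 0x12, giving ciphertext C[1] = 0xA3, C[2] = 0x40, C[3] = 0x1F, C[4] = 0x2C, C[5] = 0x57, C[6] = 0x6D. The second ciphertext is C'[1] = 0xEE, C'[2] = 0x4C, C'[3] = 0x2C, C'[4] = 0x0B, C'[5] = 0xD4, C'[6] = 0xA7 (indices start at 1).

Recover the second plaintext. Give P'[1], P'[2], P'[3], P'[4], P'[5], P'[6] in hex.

P'[1] = 0x54, P'[2] = 0x43, P'[3] = 0xEE, P'[4] = 0x7C, P'[5] = 0x1E, P'[6] = 0xD8

In OFB with a reused IV, both messages share the same keystream S_i, so C_i ⊕ C'_i = P_i ⊕ P'_i and thus P'_i = P_i ⊕ C_i ⊕ C'_i.
P'[1]: 0x19 ⊕ 0xA3 ⊕ 0xEE = 0x54.
P'[2]: 0x4F ⊕ 0x40 ⊕ 0x4C = 0x43.
P'[3]: 0xDD ⊕ 0x1F ⊕ 0x2C = 0xEE.
P'[4]: 0x5B ⊕ 0x2C ⊕ 0x0B = 0x7C.
P'[5]: 0x9D ⊕ 0x57 ⊕ 0xD4 = 0x1E.
P'[6]: 0x12 ⊕ 0x6D ⊕ 0xA7 = 0xD8.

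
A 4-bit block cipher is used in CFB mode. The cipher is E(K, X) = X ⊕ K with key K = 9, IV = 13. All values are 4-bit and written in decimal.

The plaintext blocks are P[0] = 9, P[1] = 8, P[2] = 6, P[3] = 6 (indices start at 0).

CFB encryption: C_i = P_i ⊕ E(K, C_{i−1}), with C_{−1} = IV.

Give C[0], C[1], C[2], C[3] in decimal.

C[0] = 13, C[1] = 12, C[2] = 3, C[3] = 12

C[0]: E(K, 13) = 4; 9 ⊕ 4 = 13.
C[1]: E(K, 13) = 4; 8 ⊕ 4 = 12.
C[2]: E(K, 12) = 5; 6 ⊕ 5 = 3.
C[3]: E(K, 3) = 10; 6 ⊕ 10 = 12.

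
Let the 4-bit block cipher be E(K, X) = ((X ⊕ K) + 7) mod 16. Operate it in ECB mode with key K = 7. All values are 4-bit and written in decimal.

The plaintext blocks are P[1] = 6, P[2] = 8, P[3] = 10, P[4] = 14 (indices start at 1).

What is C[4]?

C[4] = 0

ECB encryption: C_i = E(K, P_i).
C[4]: E(K, 14) = 0.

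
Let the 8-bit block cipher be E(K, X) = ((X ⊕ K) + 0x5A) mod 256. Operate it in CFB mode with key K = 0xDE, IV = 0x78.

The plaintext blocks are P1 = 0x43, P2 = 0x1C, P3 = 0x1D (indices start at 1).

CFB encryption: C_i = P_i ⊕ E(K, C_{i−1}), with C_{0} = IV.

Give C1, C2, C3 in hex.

C1 = 0x43, C2 = 0xEB, C3 = 0x92

C1: E(K, 0x78) = 0x00; 0x43 ⊕ 0x00 = 0x43.
C2: E(K, 0x43) = 0xF7; 0x1C ⊕ 0xF7 = 0xEB.
C3: E(K, 0xEB) = 0x8F; 0x1D ⊕ 0x8F = 0x92.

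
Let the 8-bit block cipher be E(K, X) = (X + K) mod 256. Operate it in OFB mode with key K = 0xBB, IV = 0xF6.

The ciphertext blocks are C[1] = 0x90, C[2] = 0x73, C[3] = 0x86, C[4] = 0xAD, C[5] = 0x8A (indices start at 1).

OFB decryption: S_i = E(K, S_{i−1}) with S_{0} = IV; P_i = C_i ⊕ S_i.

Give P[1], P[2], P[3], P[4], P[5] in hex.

P[1]: S = E(K, 0xF6) = 0xB1; 0x90 ⊕ 0xB1 = 0x21.
P[2]: S = E(K, 0xB1) = 0x6C; 0x73 ⊕ 0x6C = 0x1F.
P[3]: S = E(K, 0x6C) = 0x27; 0x86 ⊕ 0x27 = 0xA1.
P[4]: S = E(K, 0x27) = 0xE2; 0xAD ⊕ 0xE2 = 0x4F.
P[5]: S = E(K, 0xE2) = 0x9D; 0x8A ⊕ 0x9D = 0x17.

P[1] = 0x21, P[2] = 0x1F, P[3] = 0xA1, P[4] = 0x4F, P[5] = 0x17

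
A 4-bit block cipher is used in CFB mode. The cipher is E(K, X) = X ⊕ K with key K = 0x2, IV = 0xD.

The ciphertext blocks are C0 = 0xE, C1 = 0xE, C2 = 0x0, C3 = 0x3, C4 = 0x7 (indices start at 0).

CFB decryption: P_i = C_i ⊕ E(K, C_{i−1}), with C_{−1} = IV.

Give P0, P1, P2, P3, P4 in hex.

P0 = 0x1, P1 = 0x2, P2 = 0xC, P3 = 0x1, P4 = 0x6

P0: E(K, 0xD) = 0xF; 0xE ⊕ 0xF = 0x1.
P1: E(K, 0xE) = 0xC; 0xE ⊕ 0xC = 0x2.
P2: E(K, 0xE) = 0xC; 0x0 ⊕ 0xC = 0xC.
P3: E(K, 0x0) = 0x2; 0x3 ⊕ 0x2 = 0x1.
P4: E(K, 0x3) = 0x1; 0x7 ⊕ 0x1 = 0x6.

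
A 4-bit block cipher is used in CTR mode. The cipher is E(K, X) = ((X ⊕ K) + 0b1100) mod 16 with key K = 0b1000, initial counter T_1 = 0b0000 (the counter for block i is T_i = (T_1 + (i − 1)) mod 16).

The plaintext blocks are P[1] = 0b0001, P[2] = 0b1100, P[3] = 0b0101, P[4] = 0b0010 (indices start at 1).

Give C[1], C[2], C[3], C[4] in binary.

C[1] = 0b0101, C[2] = 0b1001, C[3] = 0b0011, C[4] = 0b0101

CTR encryption: S_i = E(K, T_i) where T_i is the counter for block i; C_i = P_i ⊕ S_i.
C[1]: T = 0b0000, S = E(K, T) = 0b0100; 0b0001 ⊕ 0b0100 = 0b0101.
C[2]: T = 0b0001, S = E(K, T) = 0b0101; 0b1100 ⊕ 0b0101 = 0b1001.
C[3]: T = 0b0010, S = E(K, T) = 0b0110; 0b0101 ⊕ 0b0110 = 0b0011.
C[4]: T = 0b0011, S = E(K, T) = 0b0111; 0b0010 ⊕ 0b0111 = 0b0101.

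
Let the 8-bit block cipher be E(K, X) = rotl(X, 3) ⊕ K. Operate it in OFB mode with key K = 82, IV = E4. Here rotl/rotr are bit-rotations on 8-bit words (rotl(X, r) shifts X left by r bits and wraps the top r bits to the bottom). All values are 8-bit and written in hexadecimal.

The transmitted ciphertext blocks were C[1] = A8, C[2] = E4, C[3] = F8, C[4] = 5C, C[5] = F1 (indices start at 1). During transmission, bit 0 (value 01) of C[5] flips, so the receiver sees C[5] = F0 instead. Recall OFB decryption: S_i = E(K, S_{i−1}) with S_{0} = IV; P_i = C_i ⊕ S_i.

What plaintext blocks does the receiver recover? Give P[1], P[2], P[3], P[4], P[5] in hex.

Only C[5] changed, to F0. In OFB, a change in C_i flips the same bit in P_i only; the keystream is unaffected. Decrypting the received ciphertext:
P[1]: S = E(K, E4) = A5; A8 ⊕ A5 = 0D.
P[2]: S = E(K, A5) = AF; E4 ⊕ AF = 4B.
P[3]: S = E(K, AF) = FF; F8 ⊕ FF = 07.
P[4]: S = E(K, FF) = 7D; 5C ⊕ 7D = 21.
P[5]: S = E(K, 7D) = 69; F0 ⊕ 69 = 99.
Blocks that differ from the original plaintext: P[5].

P[1] = 0D, P[2] = 4B, P[3] = 07, P[4] = 21, P[5] = 99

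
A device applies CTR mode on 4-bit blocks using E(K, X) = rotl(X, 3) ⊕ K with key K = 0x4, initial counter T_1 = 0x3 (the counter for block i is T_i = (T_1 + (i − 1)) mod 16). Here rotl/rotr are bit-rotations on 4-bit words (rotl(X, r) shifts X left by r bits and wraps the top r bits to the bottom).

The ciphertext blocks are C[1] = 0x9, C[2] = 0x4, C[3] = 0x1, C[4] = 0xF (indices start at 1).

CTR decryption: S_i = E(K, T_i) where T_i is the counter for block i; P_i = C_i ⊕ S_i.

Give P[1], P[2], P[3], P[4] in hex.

P[1] = 0x4, P[2] = 0x2, P[3] = 0xF, P[4] = 0x8

P[1]: T = 0x3, S = E(K, T) = 0xD; 0x9 ⊕ 0xD = 0x4.
P[2]: T = 0x4, S = E(K, T) = 0x6; 0x4 ⊕ 0x6 = 0x2.
P[3]: T = 0x5, S = E(K, T) = 0xE; 0x1 ⊕ 0xE = 0xF.
P[4]: T = 0x6, S = E(K, T) = 0x7; 0xF ⊕ 0x7 = 0x8.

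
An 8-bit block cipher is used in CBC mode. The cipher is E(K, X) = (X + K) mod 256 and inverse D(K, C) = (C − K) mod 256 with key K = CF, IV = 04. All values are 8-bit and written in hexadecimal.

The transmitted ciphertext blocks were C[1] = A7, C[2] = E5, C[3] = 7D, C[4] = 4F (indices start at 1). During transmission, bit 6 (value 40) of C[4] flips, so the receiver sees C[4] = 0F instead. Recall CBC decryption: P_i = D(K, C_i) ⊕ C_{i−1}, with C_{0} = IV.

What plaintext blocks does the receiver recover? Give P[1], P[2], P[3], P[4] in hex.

Only C[4] changed, to 0F. In CBC, a change in C_i garbles P_i and flips the same bit in P_{i+1}. Decrypting the received ciphertext:
P[1]: D(K, A7) = D8; D8 ⊕ 04 = DC.
P[2]: D(K, E5) = 16; 16 ⊕ A7 = B1.
P[3]: D(K, 7D) = AE; AE ⊕ E5 = 4B.
P[4]: D(K, 0F) = 40; 40 ⊕ 7D = 3D.
Blocks that differ from the original plaintext: P[4].

P[1] = DC, P[2] = B1, P[3] = 4B, P[4] = 3D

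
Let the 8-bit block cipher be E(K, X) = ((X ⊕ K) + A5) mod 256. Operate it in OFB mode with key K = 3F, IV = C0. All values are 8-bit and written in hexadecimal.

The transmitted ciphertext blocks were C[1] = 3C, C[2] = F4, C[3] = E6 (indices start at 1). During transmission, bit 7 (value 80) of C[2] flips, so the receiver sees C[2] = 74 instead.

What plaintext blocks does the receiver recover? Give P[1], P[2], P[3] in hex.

P[1] = 98, P[2] = 34, P[3] = C2

OFB decryption: S_i = E(K, S_{i−1}) with S_{0} = IV; P_i = C_i ⊕ S_i.
Only C[2] changed, to 74. In OFB, a change in C_i flips the same bit in P_i only; the keystream is unaffected. Decrypting the received ciphertext:
P[1]: S = E(K, C0) = A4; 3C ⊕ A4 = 98.
P[2]: S = E(K, A4) = 40; 74 ⊕ 40 = 34.
P[3]: S = E(K, 40) = 24; E6 ⊕ 24 = C2.
Blocks that differ from the original plaintext: P[2].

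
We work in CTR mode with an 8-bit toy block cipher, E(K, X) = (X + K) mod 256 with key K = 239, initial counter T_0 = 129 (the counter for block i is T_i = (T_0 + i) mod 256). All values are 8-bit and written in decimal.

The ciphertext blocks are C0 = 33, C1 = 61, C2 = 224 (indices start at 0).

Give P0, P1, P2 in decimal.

P0 = 81, P1 = 76, P2 = 146

CTR decryption: S_i = E(K, T_i) where T_i is the counter for block i; P_i = C_i ⊕ S_i.
P0: T = 129, S = E(K, T) = 112; 33 ⊕ 112 = 81.
P1: T = 130, S = E(K, T) = 113; 61 ⊕ 113 = 76.
P2: T = 131, S = E(K, T) = 114; 224 ⊕ 114 = 146.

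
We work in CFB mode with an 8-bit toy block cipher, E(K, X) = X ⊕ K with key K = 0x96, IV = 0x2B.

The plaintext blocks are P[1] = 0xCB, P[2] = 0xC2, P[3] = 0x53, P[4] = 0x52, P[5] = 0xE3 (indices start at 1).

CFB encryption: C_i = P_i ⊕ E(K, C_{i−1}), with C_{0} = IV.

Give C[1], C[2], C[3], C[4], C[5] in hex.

C[1] = 0x76, C[2] = 0x22, C[3] = 0xE7, C[4] = 0x23, C[5] = 0x56

C[1]: E(K, 0x2B) = 0xBD; 0xCB ⊕ 0xBD = 0x76.
C[2]: E(K, 0x76) = 0xE0; 0xC2 ⊕ 0xE0 = 0x22.
C[3]: E(K, 0x22) = 0xB4; 0x53 ⊕ 0xB4 = 0xE7.
C[4]: E(K, 0xE7) = 0x71; 0x52 ⊕ 0x71 = 0x23.
C[5]: E(K, 0x23) = 0xB5; 0xE3 ⊕ 0xB5 = 0x56.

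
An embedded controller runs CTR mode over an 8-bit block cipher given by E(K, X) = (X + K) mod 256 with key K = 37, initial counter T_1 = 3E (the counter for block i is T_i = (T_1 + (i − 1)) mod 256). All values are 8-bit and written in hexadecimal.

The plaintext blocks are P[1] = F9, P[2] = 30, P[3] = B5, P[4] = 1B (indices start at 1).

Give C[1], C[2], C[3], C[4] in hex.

C[1] = 8C, C[2] = 46, C[3] = C2, C[4] = 63

CTR encryption: S_i = E(K, T_i) where T_i is the counter for block i; C_i = P_i ⊕ S_i.
C[1]: T = 3E, S = E(K, T) = 75; F9 ⊕ 75 = 8C.
C[2]: T = 3F, S = E(K, T) = 76; 30 ⊕ 76 = 46.
C[3]: T = 40, S = E(K, T) = 77; B5 ⊕ 77 = C2.
C[4]: T = 41, S = E(K, T) = 78; 1B ⊕ 78 = 63.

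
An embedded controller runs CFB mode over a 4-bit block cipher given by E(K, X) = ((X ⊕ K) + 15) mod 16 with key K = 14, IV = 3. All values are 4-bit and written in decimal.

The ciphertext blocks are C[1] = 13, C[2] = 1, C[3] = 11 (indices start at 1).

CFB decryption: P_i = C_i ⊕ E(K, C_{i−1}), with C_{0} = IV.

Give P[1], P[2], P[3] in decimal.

P[1]: E(K, 3) = 12; 13 ⊕ 12 = 1.
P[2]: E(K, 13) = 2; 1 ⊕ 2 = 3.
P[3]: E(K, 1) = 14; 11 ⊕ 14 = 5.

P[1] = 1, P[2] = 3, P[3] = 5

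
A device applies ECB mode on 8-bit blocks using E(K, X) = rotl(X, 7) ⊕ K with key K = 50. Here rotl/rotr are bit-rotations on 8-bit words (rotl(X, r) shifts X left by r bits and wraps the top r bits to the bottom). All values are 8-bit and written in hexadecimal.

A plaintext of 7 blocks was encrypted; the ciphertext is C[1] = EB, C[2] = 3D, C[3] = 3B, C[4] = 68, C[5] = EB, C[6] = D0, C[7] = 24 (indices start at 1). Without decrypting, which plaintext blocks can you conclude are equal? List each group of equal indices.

ECB encrypts each block independently with the same key, so equal ciphertext blocks imply equal plaintext blocks.
C[1] = C[5] = EB, so P[1] = P[5].

P[1] = P[5]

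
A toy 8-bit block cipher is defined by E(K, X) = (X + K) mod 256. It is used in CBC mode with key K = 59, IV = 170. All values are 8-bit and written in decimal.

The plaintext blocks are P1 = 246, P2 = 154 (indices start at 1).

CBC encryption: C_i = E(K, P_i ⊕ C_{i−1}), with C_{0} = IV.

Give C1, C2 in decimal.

C1: P1 ⊕ 170 = 92; E(K, 92) = 151.
C2: P2 ⊕ 151 = 13; E(K, 13) = 72.

C1 = 151, C2 = 72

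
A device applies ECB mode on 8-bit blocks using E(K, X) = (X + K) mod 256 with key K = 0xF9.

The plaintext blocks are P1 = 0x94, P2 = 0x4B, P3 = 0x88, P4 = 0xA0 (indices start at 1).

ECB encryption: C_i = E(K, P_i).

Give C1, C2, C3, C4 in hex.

C1 = 0x8D, C2 = 0x44, C3 = 0x81, C4 = 0x99

C1: E(K, 0x94) = 0x8D.
C2: E(K, 0x4B) = 0x44.
C3: E(K, 0x88) = 0x81.
C4: E(K, 0xA0) = 0x99.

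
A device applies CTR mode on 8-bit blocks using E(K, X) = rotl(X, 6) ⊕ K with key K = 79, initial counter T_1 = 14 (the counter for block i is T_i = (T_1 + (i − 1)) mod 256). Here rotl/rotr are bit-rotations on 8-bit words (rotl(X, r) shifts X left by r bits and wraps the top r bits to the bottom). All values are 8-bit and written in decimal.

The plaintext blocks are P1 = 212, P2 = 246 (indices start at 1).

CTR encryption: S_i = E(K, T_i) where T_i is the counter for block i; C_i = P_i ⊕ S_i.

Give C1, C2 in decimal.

C1 = 24, C2 = 122

C1: T = 14, S = E(K, T) = 204; 212 ⊕ 204 = 24.
C2: T = 15, S = E(K, T) = 140; 246 ⊕ 140 = 122.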